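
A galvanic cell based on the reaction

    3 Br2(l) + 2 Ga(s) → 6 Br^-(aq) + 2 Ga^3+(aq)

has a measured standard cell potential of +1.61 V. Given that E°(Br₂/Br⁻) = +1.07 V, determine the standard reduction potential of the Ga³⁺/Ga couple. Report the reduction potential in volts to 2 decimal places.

−0.54 V

In the reaction as written the Br₂/Br⁻ couple is reduced (cathode) and Ga³⁺/Ga is oxidized (anode), so E°cell = E°(Br₂/Br⁻) − E°(Ga³⁺/Ga).
E°(Ga³⁺/Ga) = E°(cathode) − E°cell = +1.07 − (+1.61) = −0.54 V.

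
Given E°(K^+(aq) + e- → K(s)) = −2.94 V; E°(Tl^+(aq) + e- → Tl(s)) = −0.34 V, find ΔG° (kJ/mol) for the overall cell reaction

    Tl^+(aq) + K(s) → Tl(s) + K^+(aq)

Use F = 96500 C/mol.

In the reaction as written Tl^+(aq) is reduced, so the Tl⁺/Tl couple is the cathode and K⁺/K is the anode.
E°cell = −0.34 − (−2.94) = +2.60 V; balancing electrons gives n = 1.
ΔG° = −nFE°cell = −(1)(96500)(+2.60) J/mol = −251 kJ/mol.

−251 kJ/mol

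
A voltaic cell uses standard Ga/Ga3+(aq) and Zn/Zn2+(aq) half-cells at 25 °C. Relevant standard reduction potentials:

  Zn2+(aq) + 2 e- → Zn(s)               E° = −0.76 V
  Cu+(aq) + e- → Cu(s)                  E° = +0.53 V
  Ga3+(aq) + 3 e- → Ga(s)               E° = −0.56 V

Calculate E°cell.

+0.20 V

Of the two couples in this cell, the one with the more positive reduction potential is reduced at the cathode: here that is Ga³⁺/Ga (−0.56 V); Zn²⁺/Zn (−0.76 V) is the anode.
E°cell = E°(cathode) − E°(anode) = −0.56 − (−0.76) = +0.20 V.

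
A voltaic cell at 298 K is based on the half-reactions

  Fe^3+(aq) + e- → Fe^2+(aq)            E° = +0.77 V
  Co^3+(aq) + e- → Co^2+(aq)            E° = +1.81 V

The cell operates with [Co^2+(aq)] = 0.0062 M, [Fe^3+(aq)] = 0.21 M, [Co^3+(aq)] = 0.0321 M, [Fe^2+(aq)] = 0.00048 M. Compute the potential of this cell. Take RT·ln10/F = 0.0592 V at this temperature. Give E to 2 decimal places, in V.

Co³⁺/Co²⁺ is reduced (cathode, E° = +1.81 V) and Fe³⁺/Fe²⁺ is oxidized (anode).
E°cell = +1.81 − (+0.77) = +1.04 V, with n = 1 electron transferred.
For the overall reaction Co^3+(aq) + Fe^2+(aq) → Co^2+(aq) + Fe^3+(aq), Q = ([Co^2+(aq)]·[Fe^3+(aq)]) / ([Co^3+(aq)]·[Fe^2+(aq)]) = 84.5, giving log Q = 1.927.
Applying E = E° − (RT ln10/nF)·log Q gives +1.04 − (0.0592/1)(1.927) = +0.93 V.

+0.93 V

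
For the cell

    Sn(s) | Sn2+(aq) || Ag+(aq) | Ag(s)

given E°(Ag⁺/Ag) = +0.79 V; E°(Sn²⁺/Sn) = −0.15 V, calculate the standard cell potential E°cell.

+0.94 V

By convention the left-hand electrode in cell notation is the anode (oxidation) and the right-hand electrode is the cathode (reduction).
E°cell = E°(right) − E°(left) = +0.79 − (−0.15) = +0.94 V.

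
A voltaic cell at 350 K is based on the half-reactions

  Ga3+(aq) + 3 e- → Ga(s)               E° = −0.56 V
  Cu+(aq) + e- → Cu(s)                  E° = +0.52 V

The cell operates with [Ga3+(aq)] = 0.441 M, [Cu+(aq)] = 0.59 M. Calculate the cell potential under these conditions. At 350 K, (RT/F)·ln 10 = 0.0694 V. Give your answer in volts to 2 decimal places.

+1.07 V

Since E°(Cu⁺/Cu) > E°(Ga³⁺/Ga), Cu⁺/Cu serves as the cathode.
E°cell = E°cat − E°an = +0.52 − (−0.56) = +1.08 V; n = 3.
Balancing gives 3 Cu+(aq) + Ga(s) → 3 Cu(s) + Ga3+(aq); hence Q = [Ga3+(aq)] / [Cu+(aq)]^3 = 2.15 (log Q = 0.332).
By the Nernst equation, E = +1.08 − (0.0694/3)·(0.332) = +1.07 V.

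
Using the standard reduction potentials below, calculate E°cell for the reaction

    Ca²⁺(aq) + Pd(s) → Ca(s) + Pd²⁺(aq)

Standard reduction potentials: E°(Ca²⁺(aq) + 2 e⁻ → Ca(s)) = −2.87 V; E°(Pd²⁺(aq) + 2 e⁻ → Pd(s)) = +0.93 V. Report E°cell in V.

−3.80 V

Ca²⁺(aq) gains electrons, so the Ca²⁺/Ca couple is the cathode; the Pd²⁺/Pd couple is the anode.
E°cell = E°(cathode) − E°(anode) = −2.87 − (+0.93) = −3.80 V.
The negative E°cell means the reaction is non-spontaneous in the direction written.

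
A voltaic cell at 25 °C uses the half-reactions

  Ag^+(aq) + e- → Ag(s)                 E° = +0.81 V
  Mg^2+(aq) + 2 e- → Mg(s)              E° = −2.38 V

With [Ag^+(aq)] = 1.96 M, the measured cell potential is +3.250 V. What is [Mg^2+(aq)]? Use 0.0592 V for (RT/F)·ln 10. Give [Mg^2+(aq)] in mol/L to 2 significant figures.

The Ag⁺/Ag couple has the larger reduction potential, so it is the cathode: E°cell = +0.81 − (−2.38) = +3.19 V and n = 2.
From the Nernst equation, log Q = n(E° − E)/0.0592 = 2·(+3.19 − (+3.250))/0.0592 = −2.027.
The balanced reaction is 2 Ag^+(aq) + Mg(s) → 2 Ag(s) + Mg^2+(aq), so Q = [Mg^2+(aq)] / [Ag^+(aq)]^2.
Substituting the known concentrations and solving, log [Mg^2+(aq)] = −1.442 and [Mg^2+(aq)] = 0.036 M.

0.036 M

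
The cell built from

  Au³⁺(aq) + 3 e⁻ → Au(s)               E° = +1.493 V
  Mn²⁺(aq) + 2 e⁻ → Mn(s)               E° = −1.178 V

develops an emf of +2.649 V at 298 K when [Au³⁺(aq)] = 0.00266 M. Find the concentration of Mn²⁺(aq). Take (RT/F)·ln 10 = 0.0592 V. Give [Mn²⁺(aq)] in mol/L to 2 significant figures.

0.11 M

The Au³⁺/Au couple has the larger reduction potential, so it is the cathode: E°cell = +1.493 − (−1.178) = +2.671 V and n = 6.
Rearranging E = E° − (0.0592/n)·log Q gives log Q = 6(+2.671 − (+2.649))/0.0592 = 2.230.
Balancing electrons gives 2 Au³⁺(aq) + 3 Mn(s) → 2 Au(s) + 3 Mn²⁺(aq); thus Q = [Mn²⁺(aq)]^3 / [Au³⁺(aq)]^2.
Isolating [Mn²⁺(aq)] in Q = 10^{2.230} yields log [Mn²⁺(aq)] = −0.973, i.e. 0.11 M.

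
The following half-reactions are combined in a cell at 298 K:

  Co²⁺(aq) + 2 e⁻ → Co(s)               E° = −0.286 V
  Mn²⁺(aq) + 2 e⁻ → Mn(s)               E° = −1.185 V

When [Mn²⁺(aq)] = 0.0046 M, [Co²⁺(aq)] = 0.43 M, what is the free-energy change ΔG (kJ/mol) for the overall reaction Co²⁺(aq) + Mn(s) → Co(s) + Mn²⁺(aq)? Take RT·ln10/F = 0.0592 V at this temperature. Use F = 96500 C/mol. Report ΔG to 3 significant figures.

−185 kJ/mol

With Co²⁺/Co reduced at the cathode, E°cell = −0.286 − (−1.185) = +0.899 V and n = 2.
Here Q = [Mn²⁺(aq)] / [Co²⁺(aq)] = 0.0107 (log Q = −1.971), giving E = +0.899 − (0.0592/2)·(−1.971) = +0.9573 V.
ΔG = −nFE = −(2)(96500)(+0.9573) J/mol = −185 kJ/mol.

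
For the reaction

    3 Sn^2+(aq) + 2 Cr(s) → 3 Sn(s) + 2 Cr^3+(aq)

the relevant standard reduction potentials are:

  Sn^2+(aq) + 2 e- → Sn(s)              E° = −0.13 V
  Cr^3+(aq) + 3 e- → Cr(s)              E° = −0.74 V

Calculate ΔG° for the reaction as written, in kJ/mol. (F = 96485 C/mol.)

In the reaction as written Sn^2+(aq) is reduced, so the Sn²⁺/Sn couple is the cathode and Cr³⁺/Cr is the anode.
E°cell = −0.13 − (−0.74) = +0.61 V; balancing electrons gives n = 6.
ΔG° = −nFE°cell = −(6)(96485)(+0.61) J/mol = −353 kJ/mol.

−353 kJ/mol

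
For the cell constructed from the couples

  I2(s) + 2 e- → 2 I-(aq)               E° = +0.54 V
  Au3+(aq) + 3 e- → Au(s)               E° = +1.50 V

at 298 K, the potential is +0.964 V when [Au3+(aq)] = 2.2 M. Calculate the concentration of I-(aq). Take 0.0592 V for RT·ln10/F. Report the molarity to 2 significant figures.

0.90 M

The Au³⁺/Au couple has the larger reduction potential, so it is the cathode: E°cell = +1.50 − (+0.54) = +0.96 V and n = 6.
Since E = E° − (0.0592/n)·log Q, log Q = n(E° − E)/0.0592 = −0.405.
Balancing electrons gives 2 Au3+(aq) + 6 I-(aq) → 2 Au(s) + 3 I2(s); thus Q = 1 / ([Au3+(aq)]^2·[I-(aq)]^6).
Solving for the unknown gives log [I-(aq)] = −0.047, so [I-(aq)] ≈ 0.90 M.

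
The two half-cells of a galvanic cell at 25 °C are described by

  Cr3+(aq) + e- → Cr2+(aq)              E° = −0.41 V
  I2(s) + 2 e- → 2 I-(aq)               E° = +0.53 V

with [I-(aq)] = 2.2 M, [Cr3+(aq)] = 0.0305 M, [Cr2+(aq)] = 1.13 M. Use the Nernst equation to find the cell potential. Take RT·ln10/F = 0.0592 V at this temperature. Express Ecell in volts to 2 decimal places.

+1.01 V

Since E°(I₂/I⁻) > E°(Cr³⁺/Cr²⁺), I₂/I⁻ serves as the cathode.
E°cell = +0.53 − (−0.41) = +0.94 V, with n = 2 electrons transferred.
The balanced reaction is I2(s) + 2 Cr2+(aq) → 2 I-(aq) + 2 Cr3+(aq), so Q = ([I-(aq)]^2·[Cr3+(aq)]^2) / [Cr2+(aq)]^2 = 0.00353 and log Q = −2.453.
E = E° − (0.0592/n)·log Q = +0.94 − (0.0592/2)(−2.453) = +1.01 V.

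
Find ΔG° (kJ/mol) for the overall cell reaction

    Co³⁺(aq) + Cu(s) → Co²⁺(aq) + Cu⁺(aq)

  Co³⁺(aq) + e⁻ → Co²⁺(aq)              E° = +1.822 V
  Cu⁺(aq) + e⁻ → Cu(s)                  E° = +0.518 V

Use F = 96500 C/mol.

−126 kJ/mol

In the reaction as written Co³⁺(aq) is reduced, so the Co³⁺/Co²⁺ couple is the cathode and Cu⁺/Cu is the anode.
E°cell = +1.822 − (+0.518) = +1.304 V; balancing electrons gives n = 1.
ΔG° = −nFE°cell = −(1)(96500)(+1.304) J/mol = −126 kJ/mol.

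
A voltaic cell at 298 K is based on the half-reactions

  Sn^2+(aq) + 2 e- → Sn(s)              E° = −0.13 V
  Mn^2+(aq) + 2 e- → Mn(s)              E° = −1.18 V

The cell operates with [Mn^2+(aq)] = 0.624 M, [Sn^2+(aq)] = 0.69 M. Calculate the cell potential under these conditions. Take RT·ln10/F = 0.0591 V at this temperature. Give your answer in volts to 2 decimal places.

+1.05 V

Since E°(Sn²⁺/Sn) > E°(Mn²⁺/Mn), Sn²⁺/Sn serves as the cathode.
E°cell = E°cat − E°an = −0.13 − (−1.18) = +1.05 V; n = 2.
For the overall reaction Sn^2+(aq) + Mn(s) → Sn(s) + Mn^2+(aq), Q = [Mn^2+(aq)] / [Sn^2+(aq)] = 0.904, giving log Q = −0.044.
E = E° − (0.0591/n)·log Q = +1.05 − (0.0591/2)(−0.044) = +1.05 V.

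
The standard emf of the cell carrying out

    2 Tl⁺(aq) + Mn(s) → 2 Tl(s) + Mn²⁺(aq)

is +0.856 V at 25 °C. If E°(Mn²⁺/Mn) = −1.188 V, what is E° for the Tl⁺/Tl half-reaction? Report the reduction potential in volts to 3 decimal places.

In the reaction as written the Tl⁺/Tl couple is reduced (cathode) and Mn²⁺/Mn is oxidized (anode), so E°cell = E°(Tl⁺/Tl) − E°(Mn²⁺/Mn).
E°(Tl⁺/Tl) = E°cell + E°(anode) = +0.856 + (−1.188) = −0.332 V.

−0.332 V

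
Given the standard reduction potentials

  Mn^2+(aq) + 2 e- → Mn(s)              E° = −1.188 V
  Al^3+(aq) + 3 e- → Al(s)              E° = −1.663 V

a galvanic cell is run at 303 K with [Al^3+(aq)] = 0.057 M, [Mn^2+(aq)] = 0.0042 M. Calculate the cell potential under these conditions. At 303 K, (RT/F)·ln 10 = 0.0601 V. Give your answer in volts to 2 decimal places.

Mn²⁺/Mn is reduced (cathode, E° = −1.188 V) and Al³⁺/Al is oxidized (anode).
E°cell = E°cat − E°an = −1.188 − (−1.663) = +0.475 V; n = 6.
The balanced reaction is 3 Mn^2+(aq) + 2 Al(s) → 3 Mn(s) + 2 Al^3+(aq), so Q = [Al^3+(aq)]^2 / [Mn^2+(aq)]^3 = 4.39×10^4 and log Q = 4.642.
E = E° − (0.0601/n)·log Q = +0.475 − (0.0601/6)(4.642) = +0.43 V.

+0.43 V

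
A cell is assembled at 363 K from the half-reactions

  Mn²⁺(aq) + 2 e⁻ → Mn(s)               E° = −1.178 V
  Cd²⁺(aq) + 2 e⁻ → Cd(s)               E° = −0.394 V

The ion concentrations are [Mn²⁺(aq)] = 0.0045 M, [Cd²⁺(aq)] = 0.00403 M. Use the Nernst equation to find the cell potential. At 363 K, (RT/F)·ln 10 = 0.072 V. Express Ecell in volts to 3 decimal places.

+0.782 V

Cd²⁺/Cd is reduced (cathode, E° = −0.394 V) and Mn²⁺/Mn is oxidized (anode).
The standard potential is −0.394 − (−1.178) = +0.784 V and the balanced reaction transfers n = 2 electrons.
For the overall reaction Cd²⁺(aq) + Mn(s) → Cd(s) + Mn²⁺(aq), Q = [Mn²⁺(aq)] / [Cd²⁺(aq)] = 1.12, giving log Q = 0.048.
By the Nernst equation, E = +0.784 − (0.072/2)·(0.048) = +0.782 V.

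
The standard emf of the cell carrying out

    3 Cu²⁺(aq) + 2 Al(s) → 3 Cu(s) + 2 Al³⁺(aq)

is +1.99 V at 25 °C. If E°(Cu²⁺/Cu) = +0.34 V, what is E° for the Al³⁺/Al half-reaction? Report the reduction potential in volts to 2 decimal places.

In the reaction as written the Cu²⁺/Cu couple is reduced (cathode) and Al³⁺/Al is oxidized (anode), so E°cell = E°(Cu²⁺/Cu) − E°(Al³⁺/Al).
E°(Al³⁺/Al) = E°(cathode) − E°cell = +0.34 − (+1.99) = −1.65 V.

−1.65 V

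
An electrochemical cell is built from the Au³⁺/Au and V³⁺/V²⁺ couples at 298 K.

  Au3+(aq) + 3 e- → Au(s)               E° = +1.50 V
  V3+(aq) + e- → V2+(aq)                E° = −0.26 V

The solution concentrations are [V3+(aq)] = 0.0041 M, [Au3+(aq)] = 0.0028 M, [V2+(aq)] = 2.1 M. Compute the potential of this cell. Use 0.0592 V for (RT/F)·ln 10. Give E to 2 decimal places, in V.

Since E°(Au³⁺/Au) > E°(V³⁺/V²⁺), Au³⁺/Au serves as the cathode.
E°cell = E°cat − E°an = +1.50 − (−0.26) = +1.76 V; n = 3.
The balanced reaction is Au3+(aq) + 3 V2+(aq) → Au(s) + 3 V3+(aq), so Q = [V3+(aq)]^3 / ([Au3+(aq)]·[V2+(aq)]^3) = 2.66×10^−6 and log Q = −5.575.
E = E° − (0.0592/n)·log Q = +1.76 − (0.0592/3)(−5.575) = +1.87 V.

+1.87 V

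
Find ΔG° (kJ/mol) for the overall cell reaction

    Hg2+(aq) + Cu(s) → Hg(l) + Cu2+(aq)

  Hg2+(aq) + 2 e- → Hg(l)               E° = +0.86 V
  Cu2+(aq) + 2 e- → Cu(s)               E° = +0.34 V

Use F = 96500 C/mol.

In the reaction as written Hg2+(aq) is reduced, so the Hg²⁺/Hg couple is the cathode and Cu²⁺/Cu is the anode.
E°cell = +0.86 − (+0.34) = +0.52 V; balancing electrons gives n = 2.
ΔG° = −nFE°cell = −(2)(96500)(+0.52) J/mol = −100 kJ/mol.

−100 kJ/mol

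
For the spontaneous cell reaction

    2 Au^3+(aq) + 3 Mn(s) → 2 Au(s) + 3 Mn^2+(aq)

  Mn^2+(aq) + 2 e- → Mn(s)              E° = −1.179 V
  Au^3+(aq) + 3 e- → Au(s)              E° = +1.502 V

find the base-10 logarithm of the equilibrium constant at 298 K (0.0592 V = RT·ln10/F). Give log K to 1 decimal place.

log K = 271.7

The Au³⁺/Au couple is reduced (cathode); E°cell = +1.502 − (−1.179) = +2.681 V with n = 6.
At equilibrium E = 0, so log K = nE°cell / 0.0592 = (6)(+2.681) / 0.0592 = 271.7.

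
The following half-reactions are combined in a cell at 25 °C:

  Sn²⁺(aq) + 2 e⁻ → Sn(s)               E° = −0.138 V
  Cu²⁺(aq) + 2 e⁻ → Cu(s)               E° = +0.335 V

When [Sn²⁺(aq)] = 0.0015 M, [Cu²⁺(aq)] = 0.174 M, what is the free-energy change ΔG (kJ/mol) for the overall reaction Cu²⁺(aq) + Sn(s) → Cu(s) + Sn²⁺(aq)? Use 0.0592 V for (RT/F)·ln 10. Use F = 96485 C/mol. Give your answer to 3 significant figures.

The standard cell potential is +0.335 − (−0.138) = +0.473 V, with n = 2 electrons in the balanced equation.
The reaction quotient is [Sn²⁺(aq)] / [Cu²⁺(aq)] = 0.00862; by Nernst, E = +0.473 − (0.0592/2)(−2.064) = +0.5341 V.
ΔG = −nFE = −(2)(96485)(+0.5341) J/mol = −103 kJ/mol.

−103 kJ/mol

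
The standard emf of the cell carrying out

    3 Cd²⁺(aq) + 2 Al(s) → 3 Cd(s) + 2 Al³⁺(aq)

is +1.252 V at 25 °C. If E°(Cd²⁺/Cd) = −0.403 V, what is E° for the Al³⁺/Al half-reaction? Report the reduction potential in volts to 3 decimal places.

In the reaction as written the Cd²⁺/Cd couple is reduced (cathode) and Al³⁺/Al is oxidized (anode), so E°cell = E°(Cd²⁺/Cd) − E°(Al³⁺/Al).
E°(Al³⁺/Al) = E°(cathode) − E°cell = −0.403 − (+1.252) = −1.655 V.

−1.655 V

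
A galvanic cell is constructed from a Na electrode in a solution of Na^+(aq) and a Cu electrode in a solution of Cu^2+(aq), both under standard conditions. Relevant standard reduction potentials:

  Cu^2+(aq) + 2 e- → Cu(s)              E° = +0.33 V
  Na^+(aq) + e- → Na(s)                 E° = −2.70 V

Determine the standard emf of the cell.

+3.03 V

Of the two couples in this cell, the one with the more positive reduction potential is reduced at the cathode: here that is Cu²⁺/Cu (+0.33 V); Na⁺/Na (−2.70 V) is the anode.
E°cell = E°(cathode) − E°(anode) = +0.33 − (−2.70) = +3.03 V.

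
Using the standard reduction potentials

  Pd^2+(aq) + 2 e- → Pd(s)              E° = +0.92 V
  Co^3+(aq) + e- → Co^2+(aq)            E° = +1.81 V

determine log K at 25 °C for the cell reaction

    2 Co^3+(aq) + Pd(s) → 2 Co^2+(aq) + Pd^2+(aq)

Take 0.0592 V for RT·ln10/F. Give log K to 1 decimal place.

log K = 30.1

The Co³⁺/Co²⁺ couple is reduced (cathode); E°cell = +1.81 − (+0.92) = +0.89 V with n = 2.
At equilibrium E = 0, so log K = nE°cell / 0.0592 = (2)(+0.89) / 0.0592 = 30.1.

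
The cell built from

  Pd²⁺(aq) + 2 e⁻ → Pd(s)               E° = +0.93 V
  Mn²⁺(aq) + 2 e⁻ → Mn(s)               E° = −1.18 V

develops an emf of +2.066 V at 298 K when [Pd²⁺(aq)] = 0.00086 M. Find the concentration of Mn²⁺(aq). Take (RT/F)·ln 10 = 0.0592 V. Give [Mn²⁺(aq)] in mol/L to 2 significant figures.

With Pd²⁺/Pd at the cathode and Mn²⁺/Mn at the anode, E°cell = +0.93 − (−1.18) = +2.11 V (n = 2).
Rearranging E = E° − (0.0592/n)·log Q gives log Q = 2(+2.11 − (+2.066))/0.0592 = 1.486.
The balanced reaction is Pd²⁺(aq) + Mn(s) → Pd(s) + Mn²⁺(aq), so Q = [Mn²⁺(aq)] / [Pd²⁺(aq)].
Solving for the unknown gives log [Mn²⁺(aq)] = −1.580, so [Mn²⁺(aq)] ≈ 0.026 M.

0.026 M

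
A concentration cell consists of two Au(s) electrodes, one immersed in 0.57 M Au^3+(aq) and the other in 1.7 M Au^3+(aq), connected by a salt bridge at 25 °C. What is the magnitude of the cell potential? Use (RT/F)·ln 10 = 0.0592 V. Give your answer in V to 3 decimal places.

0.009 V

For a concentration cell E°cell = 0, since both electrodes use the same couple.
The compartment with the higher Au^3+(aq) concentration (1.7 M) acts as the cathode; ions are reduced there and produced at the dilute (0.57 M) anode.
With n = 3, Ecell = −(0.0592/3)·log([dilute]/[conc]) = −(0.0592/3)·log(0.57/1.7) = +0.009 V.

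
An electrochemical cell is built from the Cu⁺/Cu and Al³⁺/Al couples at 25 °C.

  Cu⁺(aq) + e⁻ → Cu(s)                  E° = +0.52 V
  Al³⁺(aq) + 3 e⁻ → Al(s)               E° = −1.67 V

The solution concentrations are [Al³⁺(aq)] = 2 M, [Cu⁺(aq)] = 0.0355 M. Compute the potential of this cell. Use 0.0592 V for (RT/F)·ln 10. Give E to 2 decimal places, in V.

Since E°(Cu⁺/Cu) > E°(Al³⁺/Al), Cu⁺/Cu serves as the cathode.
E°cell = +0.52 − (−1.67) = +2.19 V, with n = 3 electrons transferred.
Balancing gives 3 Cu⁺(aq) + Al(s) → 3 Cu(s) + Al³⁺(aq); hence Q = [Al³⁺(aq)] / [Cu⁺(aq)]^3 = 4.47×10^4 (log Q = 4.650).
By the Nernst equation, E = +2.19 − (0.0592/3)·(4.650) = +2.10 V.

+2.10 V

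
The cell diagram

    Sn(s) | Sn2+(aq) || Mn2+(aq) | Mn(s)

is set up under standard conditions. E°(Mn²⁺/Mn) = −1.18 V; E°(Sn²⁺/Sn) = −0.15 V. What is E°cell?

By convention the left-hand electrode in cell notation is the anode (oxidation) and the right-hand electrode is the cathode (reduction).
E°cell = E°(right) − E°(left) = −1.18 − (−0.15) = −1.03 V.
The negative sign shows that, as written, the cell would require an external voltage to drive the reaction.

−1.03 V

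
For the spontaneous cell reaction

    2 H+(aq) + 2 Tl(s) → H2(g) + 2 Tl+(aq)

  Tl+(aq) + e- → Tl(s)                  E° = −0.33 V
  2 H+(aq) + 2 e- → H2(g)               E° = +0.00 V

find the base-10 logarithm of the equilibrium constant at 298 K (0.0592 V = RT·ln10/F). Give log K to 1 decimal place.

log K = 11.1

The 2H⁺/H₂ couple is reduced (cathode); E°cell = +0.00 − (−0.33) = +0.33 V with n = 2.
At equilibrium E = 0, so log K = nE°cell / 0.0592 = (2)(+0.33) / 0.0592 = 11.1.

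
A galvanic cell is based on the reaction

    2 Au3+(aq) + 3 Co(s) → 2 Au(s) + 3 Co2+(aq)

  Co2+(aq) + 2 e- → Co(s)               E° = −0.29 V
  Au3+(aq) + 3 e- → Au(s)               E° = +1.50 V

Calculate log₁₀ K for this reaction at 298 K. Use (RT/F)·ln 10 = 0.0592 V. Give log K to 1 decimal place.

The Au³⁺/Au couple is reduced (cathode); E°cell = +1.50 − (−0.29) = +1.79 V with n = 6.
At equilibrium E = 0, so log K = nE°cell / 0.0592 = (6)(+1.79) / 0.0592 = 181.4.

log K = 181.4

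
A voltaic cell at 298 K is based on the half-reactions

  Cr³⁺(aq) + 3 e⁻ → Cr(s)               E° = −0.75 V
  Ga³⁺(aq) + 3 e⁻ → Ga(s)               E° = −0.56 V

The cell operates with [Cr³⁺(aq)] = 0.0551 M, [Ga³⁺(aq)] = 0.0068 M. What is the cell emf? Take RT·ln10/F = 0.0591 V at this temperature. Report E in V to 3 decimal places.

Since E°(Ga³⁺/Ga) > E°(Cr³⁺/Cr), Ga³⁺/Ga serves as the cathode.
The standard potential is −0.56 − (−0.75) = +0.19 V and the balanced reaction transfers n = 3 electrons.
For the overall reaction Ga³⁺(aq) + Cr(s) → Ga(s) + Cr³⁺(aq), Q = [Cr³⁺(aq)] / [Ga³⁺(aq)] = 8.1, giving log Q = 0.909.
Applying E = E° − (RT ln10/nF)·log Q gives +0.19 − (0.0591/3)(0.909) = +0.172 V.

+0.172 V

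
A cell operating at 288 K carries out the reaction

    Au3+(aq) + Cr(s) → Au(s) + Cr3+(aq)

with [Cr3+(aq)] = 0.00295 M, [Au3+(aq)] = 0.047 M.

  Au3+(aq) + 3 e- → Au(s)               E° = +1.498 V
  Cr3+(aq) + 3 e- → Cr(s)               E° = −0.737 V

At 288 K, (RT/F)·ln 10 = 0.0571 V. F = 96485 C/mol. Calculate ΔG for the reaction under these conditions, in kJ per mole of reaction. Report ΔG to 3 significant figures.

−654 kJ/mol

The standard cell potential is +1.498 − (−0.737) = +2.235 V, with n = 3 electrons in the balanced equation.
The reaction quotient is [Cr3+(aq)] / [Au3+(aq)] = 0.0628; by Nernst, E = +2.235 − (0.0571/3)(−1.202) = +2.2579 V.
Finally ΔG = −nFE = −(3)(96485 C/mol)(+2.2579 V) = −654 kJ/mol.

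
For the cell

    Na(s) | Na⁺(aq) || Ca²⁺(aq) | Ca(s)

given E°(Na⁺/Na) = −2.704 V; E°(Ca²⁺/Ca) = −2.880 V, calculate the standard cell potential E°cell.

−0.176 V

By convention the left-hand electrode in cell notation is the anode (oxidation) and the right-hand electrode is the cathode (reduction).
E°cell = E°(right) − E°(left) = −2.880 − (−2.704) = −0.176 V.
The negative sign shows that, as written, the cell would require an external voltage to drive the reaction.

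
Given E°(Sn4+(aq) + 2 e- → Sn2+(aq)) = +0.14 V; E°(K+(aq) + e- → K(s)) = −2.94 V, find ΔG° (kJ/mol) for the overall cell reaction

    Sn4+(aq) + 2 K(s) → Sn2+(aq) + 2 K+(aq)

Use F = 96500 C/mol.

−594 kJ/mol

In the reaction as written Sn4+(aq) is reduced, so the Sn⁴⁺/Sn²⁺ couple is the cathode and K⁺/K is the anode.
E°cell = +0.14 − (−2.94) = +3.08 V; balancing electrons gives n = 2.
ΔG° = −nFE°cell = −(2)(96500)(+3.08) J/mol = −594 kJ/mol.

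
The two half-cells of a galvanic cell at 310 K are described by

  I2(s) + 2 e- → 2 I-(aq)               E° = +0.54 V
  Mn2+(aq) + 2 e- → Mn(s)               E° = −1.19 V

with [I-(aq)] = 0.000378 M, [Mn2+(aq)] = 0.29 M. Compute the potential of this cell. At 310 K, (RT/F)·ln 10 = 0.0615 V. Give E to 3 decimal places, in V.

Since E°(I₂/I⁻) > E°(Mn²⁺/Mn), I₂/I⁻ serves as the cathode.
The standard potential is +0.54 − (−1.19) = +1.73 V and the balanced reaction transfers n = 2 electrons.
For the overall reaction I2(s) + Mn(s) → 2 I-(aq) + Mn2+(aq), Q = [I-(aq)]^2·[Mn2+(aq)] = 4.14×10^−8, giving log Q = −7.383.
By the Nernst equation, E = +1.73 − (0.0615/2)·(−7.383) = +1.957 V.

+1.957 V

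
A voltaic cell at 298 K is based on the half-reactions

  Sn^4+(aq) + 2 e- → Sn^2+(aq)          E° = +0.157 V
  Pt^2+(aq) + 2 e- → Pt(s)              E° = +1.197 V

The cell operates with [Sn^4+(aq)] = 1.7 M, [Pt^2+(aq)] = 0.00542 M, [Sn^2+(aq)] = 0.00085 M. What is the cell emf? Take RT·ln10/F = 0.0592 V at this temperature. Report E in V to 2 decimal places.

The Pt²⁺/Pt couple has the more positive E°, so it is the cathode; Sn⁴⁺/Sn²⁺ is the anode.
The standard potential is +1.197 − (+0.157) = +1.040 V and the balanced reaction transfers n = 2 electrons.
Balancing gives Pt^2+(aq) + Sn^2+(aq) → Pt(s) + Sn^4+(aq); hence Q = [Sn^4+(aq)] / ([Pt^2+(aq)]·[Sn^2+(aq)]) = 3.69×10^5 (log Q = 5.567).
Applying E = E° − (RT ln10/nF)·log Q gives +1.040 − (0.0592/2)(5.567) = +0.88 V.

+0.88 V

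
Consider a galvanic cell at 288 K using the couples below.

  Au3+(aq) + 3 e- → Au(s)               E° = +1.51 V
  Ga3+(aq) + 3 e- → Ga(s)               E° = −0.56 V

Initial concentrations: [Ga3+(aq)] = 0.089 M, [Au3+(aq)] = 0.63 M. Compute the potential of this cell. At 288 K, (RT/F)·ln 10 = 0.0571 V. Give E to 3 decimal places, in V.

Au³⁺/Au is reduced (cathode, E° = +1.51 V) and Ga³⁺/Ga is oxidized (anode).
The standard potential is +1.51 − (−0.56) = +2.07 V and the balanced reaction transfers n = 3 electrons.
The balanced reaction is Au3+(aq) + Ga(s) → Au(s) + Ga3+(aq), so Q = [Ga3+(aq)] / [Au3+(aq)] = 0.141 and log Q = −0.850.
E = E° − (0.0571/n)·log Q = +2.07 − (0.0571/3)(−0.850) = +2.086 V.

+2.086 V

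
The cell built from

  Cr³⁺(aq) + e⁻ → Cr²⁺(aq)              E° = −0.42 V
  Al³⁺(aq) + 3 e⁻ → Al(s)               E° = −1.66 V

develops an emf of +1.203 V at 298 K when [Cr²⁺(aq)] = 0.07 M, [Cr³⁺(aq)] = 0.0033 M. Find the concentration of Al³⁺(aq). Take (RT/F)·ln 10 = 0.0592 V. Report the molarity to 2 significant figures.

0.0079 M

Cr³⁺/Cr²⁺ is the cathode (higher E°); E°cell = −0.42 − (−1.66) = +1.24 V with n = 3.
Rearranging E = E° − (0.0592/n)·log Q gives log Q = 3(+1.24 − (+1.203))/0.0592 = 1.875.
For 3 Cr³⁺(aq) + Al(s) → 3 Cr²⁺(aq) + Al³⁺(aq), the reaction quotient is Q = ([Cr²⁺(aq)]^3·[Al³⁺(aq)]) / [Cr³⁺(aq)]^3.
Substituting the known concentrations and solving, log [Al³⁺(aq)] = −2.105 and [Al³⁺(aq)] = 0.0079 M.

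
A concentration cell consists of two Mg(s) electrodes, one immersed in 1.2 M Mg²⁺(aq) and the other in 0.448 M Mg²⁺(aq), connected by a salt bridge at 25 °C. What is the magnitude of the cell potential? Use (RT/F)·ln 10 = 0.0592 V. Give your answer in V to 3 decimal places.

0.013 V

For a concentration cell E°cell = 0, since both electrodes use the same couple.
The compartment with the higher Mg²⁺(aq) concentration (1.2 M) acts as the cathode; ions are reduced there and produced at the dilute (0.448 M) anode.
With n = 2, Ecell = −(0.0592/2)·log([dilute]/[conc]) = −(0.0592/2)·log(0.448/1.2) = +0.013 V.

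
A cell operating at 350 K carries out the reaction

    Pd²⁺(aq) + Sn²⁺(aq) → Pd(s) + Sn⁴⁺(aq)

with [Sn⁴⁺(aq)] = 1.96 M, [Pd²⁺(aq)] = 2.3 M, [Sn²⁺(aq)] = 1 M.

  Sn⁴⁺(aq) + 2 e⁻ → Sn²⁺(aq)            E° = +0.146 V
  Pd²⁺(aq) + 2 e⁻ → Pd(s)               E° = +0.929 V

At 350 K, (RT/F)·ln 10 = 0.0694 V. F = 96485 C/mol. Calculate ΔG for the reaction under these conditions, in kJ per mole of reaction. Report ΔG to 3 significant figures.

The standard cell potential is +0.929 − (+0.146) = +0.783 V, with n = 2 electrons in the balanced equation.
Here Q = [Sn⁴⁺(aq)] / ([Pd²⁺(aq)]·[Sn²⁺(aq)]) = 0.852 (log Q = −0.069), giving E = +0.783 − (0.0694/2)·(−0.069) = +0.7854 V.
Finally ΔG = −nFE = −(2)(96485 C/mol)(+0.7854 V) = −152 kJ/mol.

−152 kJ/mol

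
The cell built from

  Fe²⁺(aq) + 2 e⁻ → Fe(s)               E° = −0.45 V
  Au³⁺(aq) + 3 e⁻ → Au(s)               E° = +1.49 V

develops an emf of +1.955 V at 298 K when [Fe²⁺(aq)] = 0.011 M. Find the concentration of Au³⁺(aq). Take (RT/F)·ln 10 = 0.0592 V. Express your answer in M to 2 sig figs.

With Au³⁺/Au at the cathode and Fe²⁺/Fe at the anode, E°cell = +1.49 − (−0.45) = +1.94 V (n = 6).
Since E = E° − (0.0592/n)·log Q, log Q = n(E° − E)/0.0592 = −1.520.
Balancing electrons gives 2 Au³⁺(aq) + 3 Fe(s) → 2 Au(s) + 3 Fe²⁺(aq); thus Q = [Fe²⁺(aq)]^3 / [Au³⁺(aq)]^2.
Isolating [Au³⁺(aq)] in Q = 10^{−1.520} yields log [Au³⁺(aq)] = −2.178, i.e. 0.0066 M.

0.0066 M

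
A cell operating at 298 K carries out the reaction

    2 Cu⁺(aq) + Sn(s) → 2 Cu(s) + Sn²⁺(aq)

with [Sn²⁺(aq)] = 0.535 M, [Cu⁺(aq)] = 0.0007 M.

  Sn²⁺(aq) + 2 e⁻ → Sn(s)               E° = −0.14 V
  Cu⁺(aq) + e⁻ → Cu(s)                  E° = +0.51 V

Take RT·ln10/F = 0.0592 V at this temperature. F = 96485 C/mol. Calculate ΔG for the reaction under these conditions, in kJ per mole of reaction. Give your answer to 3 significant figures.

−90.9 kJ/mol

The standard cell potential is +0.51 − (−0.14) = +0.65 V, with n = 2 electrons in the balanced equation.
Q = [Sn²⁺(aq)] / [Cu⁺(aq)]^2 = 1.09×10^6, so log Q = 6.038 and E = +0.65 − (0.0592/2)(6.038) = +0.4713 V.
Finally ΔG = −nFE = −(2)(96485 C/mol)(+0.4713 V) = −90.9 kJ/mol.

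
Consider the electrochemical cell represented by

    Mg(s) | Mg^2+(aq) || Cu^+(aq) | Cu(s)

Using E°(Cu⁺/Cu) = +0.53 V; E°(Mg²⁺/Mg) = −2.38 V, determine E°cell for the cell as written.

By convention the left-hand electrode in cell notation is the anode (oxidation) and the right-hand electrode is the cathode (reduction).
E°cell = E°(right) − E°(left) = +0.53 − (−2.38) = +2.91 V.

+2.91 V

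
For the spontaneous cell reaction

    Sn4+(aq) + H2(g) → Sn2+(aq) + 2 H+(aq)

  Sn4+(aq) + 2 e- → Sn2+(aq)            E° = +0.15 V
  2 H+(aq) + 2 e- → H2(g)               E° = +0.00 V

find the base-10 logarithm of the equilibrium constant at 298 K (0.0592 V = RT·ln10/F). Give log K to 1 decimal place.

log K = 5.1

The Sn⁴⁺/Sn²⁺ couple is reduced (cathode); E°cell = +0.15 − (+0.00) = +0.15 V with n = 2.
At equilibrium E = 0, so log K = nE°cell / 0.0592 = (2)(+0.15) / 0.0592 = 5.1.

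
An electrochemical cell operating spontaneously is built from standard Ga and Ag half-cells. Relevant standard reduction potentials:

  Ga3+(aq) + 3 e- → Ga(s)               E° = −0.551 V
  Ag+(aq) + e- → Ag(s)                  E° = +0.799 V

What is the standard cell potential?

+1.350 V

The Ag⁺/Ag couple has the higher E°, so Ag ion is reduced (cathode) and Ga is oxidized (anode).
E°cell = E°(cathode) − E°(anode) = +0.799 − (−0.551) = +1.350 V.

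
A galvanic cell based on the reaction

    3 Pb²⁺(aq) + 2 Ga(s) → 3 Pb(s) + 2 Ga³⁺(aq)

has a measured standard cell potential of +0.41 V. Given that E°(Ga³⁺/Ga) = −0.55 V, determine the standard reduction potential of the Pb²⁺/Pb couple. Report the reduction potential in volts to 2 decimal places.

−0.14 V

In the reaction as written the Pb²⁺/Pb couple is reduced (cathode) and Ga³⁺/Ga is oxidized (anode), so E°cell = E°(Pb²⁺/Pb) − E°(Ga³⁺/Ga).
E°(Pb²⁺/Pb) = E°cell + E°(anode) = +0.41 + (−0.55) = −0.14 V.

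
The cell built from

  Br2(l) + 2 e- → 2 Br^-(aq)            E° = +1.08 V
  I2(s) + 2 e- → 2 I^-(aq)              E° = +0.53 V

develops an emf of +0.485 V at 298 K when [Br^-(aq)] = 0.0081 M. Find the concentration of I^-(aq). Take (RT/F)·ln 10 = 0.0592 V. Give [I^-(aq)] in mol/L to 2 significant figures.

With Br₂/Br⁻ at the cathode and I₂/I⁻ at the anode, E°cell = +1.08 − (+0.53) = +0.55 V (n = 2).
From the Nernst equation, log Q = n(E° − E)/0.0592 = 2·(+0.55 − (+0.485))/0.0592 = 2.196.
The balanced reaction is Br2(l) + 2 I^-(aq) → 2 Br^-(aq) + I2(s), so Q = [Br^-(aq)]^2 / [I^-(aq)]^2.
Isolating [I^-(aq)] in Q = 10^{2.196} yields log [I^-(aq)] = −3.190, i.e. 0.00065 M.

0.00065 M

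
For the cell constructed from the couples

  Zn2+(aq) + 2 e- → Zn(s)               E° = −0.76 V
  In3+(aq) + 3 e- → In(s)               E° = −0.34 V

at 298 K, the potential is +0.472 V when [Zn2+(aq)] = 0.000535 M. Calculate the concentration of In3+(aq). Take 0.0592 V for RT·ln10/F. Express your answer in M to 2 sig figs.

0.0053 M

In³⁺/In is the cathode (higher E°); E°cell = −0.34 − (−0.76) = +0.42 V with n = 6.
From the Nernst equation, log Q = n(E° − E)/0.0592 = 6·(+0.42 − (+0.472))/0.0592 = −5.270.
Balancing electrons gives 2 In3+(aq) + 3 Zn(s) → 2 In(s) + 3 Zn2+(aq); thus Q = [Zn2+(aq)]^3 / [In3+(aq)]^2.
Solving for the unknown gives log [In3+(aq)] = −2.272, so [In3+(aq)] ≈ 0.0053 M.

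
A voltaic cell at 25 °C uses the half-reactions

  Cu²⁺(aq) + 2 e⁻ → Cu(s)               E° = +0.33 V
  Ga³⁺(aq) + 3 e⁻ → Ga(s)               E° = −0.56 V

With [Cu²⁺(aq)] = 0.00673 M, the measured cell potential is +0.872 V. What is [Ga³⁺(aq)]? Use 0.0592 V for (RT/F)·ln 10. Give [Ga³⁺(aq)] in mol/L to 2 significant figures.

With Cu²⁺/Cu at the cathode and Ga³⁺/Ga at the anode, E°cell = +0.33 − (−0.56) = +0.89 V (n = 6).
Since E = E° − (0.0592/n)·log Q, log Q = n(E° − E)/0.0592 = 1.824.
Balancing electrons gives 3 Cu²⁺(aq) + 2 Ga(s) → 3 Cu(s) + 2 Ga³⁺(aq); thus Q = [Ga³⁺(aq)]^2 / [Cu²⁺(aq)]^3.
Isolating [Ga³⁺(aq)] in Q = 10^{1.824} yields log [Ga³⁺(aq)] = −2.346, i.e. 0.0045 M.

0.0045 M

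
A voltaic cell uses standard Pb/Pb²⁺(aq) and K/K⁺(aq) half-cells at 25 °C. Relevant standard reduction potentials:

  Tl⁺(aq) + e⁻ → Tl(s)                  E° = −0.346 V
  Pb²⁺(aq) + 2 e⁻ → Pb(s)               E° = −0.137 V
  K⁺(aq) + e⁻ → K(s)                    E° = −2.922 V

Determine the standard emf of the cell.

The Pb²⁺/Pb couple has the higher E°, so Pb ion is reduced (cathode) and K is oxidized (anode).
E°cell = E°(cathode) − E°(anode) = −0.137 − (−2.922) = +2.785 V.

+2.785 V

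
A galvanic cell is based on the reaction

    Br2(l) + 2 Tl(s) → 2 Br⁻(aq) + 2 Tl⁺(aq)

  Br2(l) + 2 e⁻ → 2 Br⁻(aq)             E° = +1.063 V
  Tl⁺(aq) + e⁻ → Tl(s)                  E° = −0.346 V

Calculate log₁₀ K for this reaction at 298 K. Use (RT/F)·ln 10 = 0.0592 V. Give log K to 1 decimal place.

The Br₂/Br⁻ couple is reduced (cathode); E°cell = +1.063 − (−0.346) = +1.409 V with n = 2.
At equilibrium E = 0, so log K = nE°cell / 0.0592 = (2)(+1.409) / 0.0592 = 47.6.

log K = 47.6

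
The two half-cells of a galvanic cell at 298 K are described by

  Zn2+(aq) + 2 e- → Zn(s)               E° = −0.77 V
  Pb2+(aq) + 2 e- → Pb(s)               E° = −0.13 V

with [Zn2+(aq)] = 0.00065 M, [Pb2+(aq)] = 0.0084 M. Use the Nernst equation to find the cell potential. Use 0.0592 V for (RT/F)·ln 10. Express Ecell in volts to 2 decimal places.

+0.67 V

The Pb²⁺/Pb couple has the more positive E°, so it is the cathode; Zn²⁺/Zn is the anode.
E°cell = −0.13 − (−0.77) = +0.64 V, with n = 2 electrons transferred.
For the overall reaction Pb2+(aq) + Zn(s) → Pb(s) + Zn2+(aq), Q = [Zn2+(aq)] / [Pb2+(aq)] = 0.0774, giving log Q = −1.111.
E = E° − (0.0592/n)·log Q = +0.64 − (0.0592/2)(−1.111) = +0.67 V.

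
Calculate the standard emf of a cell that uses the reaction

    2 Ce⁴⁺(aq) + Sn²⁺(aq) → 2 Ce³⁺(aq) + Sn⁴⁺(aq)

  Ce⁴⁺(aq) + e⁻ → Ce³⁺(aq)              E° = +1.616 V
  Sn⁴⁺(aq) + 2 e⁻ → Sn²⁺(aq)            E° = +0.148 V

In the reaction as written, Ce⁴⁺(aq) is reduced (cathode) and Sn⁴⁺(aq) is produced by oxidation at the anode.
E°cell = E°(cathode) − E°(anode) = +1.616 − (+0.148) = +1.468 V.

+1.468 V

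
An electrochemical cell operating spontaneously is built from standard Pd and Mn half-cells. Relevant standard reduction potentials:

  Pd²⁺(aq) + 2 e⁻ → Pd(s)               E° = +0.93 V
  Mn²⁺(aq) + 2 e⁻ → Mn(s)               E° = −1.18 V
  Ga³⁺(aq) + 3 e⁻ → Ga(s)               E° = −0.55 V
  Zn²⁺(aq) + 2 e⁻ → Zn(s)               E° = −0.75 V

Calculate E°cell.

Of the two couples in this cell, the one with the more positive reduction potential is reduced at the cathode: here that is Pd²⁺/Pd (+0.93 V); Mn²⁺/Mn (−1.18 V) is the anode.
E°cell = E°(cathode) − E°(anode) = +0.93 − (−1.18) = +2.11 V.

+2.11 V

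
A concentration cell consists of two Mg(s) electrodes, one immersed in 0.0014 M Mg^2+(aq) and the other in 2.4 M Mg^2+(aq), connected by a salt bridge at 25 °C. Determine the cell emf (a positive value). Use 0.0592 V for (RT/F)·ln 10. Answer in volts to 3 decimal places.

For a concentration cell E°cell = 0, since both electrodes use the same couple.
The compartment with the higher Mg^2+(aq) concentration (2.4 M) acts as the cathode; ions are reduced there and produced at the dilute (0.0014 M) anode.
With n = 2, Ecell = −(0.0592/2)·log([dilute]/[conc]) = −(0.0592/2)·log(0.0014/2.4) = +0.096 V.

0.096 V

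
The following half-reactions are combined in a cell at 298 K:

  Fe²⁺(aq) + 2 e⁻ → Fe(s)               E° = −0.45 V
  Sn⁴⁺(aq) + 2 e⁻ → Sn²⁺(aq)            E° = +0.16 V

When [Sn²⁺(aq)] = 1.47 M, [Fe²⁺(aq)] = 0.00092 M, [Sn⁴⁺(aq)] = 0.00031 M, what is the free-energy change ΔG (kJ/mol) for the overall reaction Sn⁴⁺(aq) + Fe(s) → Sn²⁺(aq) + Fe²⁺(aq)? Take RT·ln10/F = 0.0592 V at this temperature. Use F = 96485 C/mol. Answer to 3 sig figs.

−114 kJ/mol

The standard cell potential is +0.16 − (−0.45) = +0.61 V, with n = 2 electrons in the balanced equation.
Q = ([Sn²⁺(aq)]·[Fe²⁺(aq)]) / [Sn⁴⁺(aq)] = 4.36, so log Q = 0.640 and E = +0.61 − (0.0592/2)(0.640) = +0.5911 V.
Then ΔG = −nFE = −2 × 96485 × +0.5911 J/mol = −114 kJ/mol.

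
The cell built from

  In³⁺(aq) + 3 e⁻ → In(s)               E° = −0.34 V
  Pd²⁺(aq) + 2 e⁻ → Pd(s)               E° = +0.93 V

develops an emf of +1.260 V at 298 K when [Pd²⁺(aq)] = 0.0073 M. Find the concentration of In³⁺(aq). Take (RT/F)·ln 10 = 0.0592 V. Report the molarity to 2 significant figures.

0.0020 M

The Pd²⁺/Pd couple has the larger reduction potential, so it is the cathode: E°cell = +0.93 − (−0.34) = +1.27 V and n = 6.
Rearranging E = E° − (0.0592/n)·log Q gives log Q = 6(+1.27 − (+1.260))/0.0592 = 1.014.
The balanced reaction is 3 Pd²⁺(aq) + 2 In(s) → 3 Pd(s) + 2 In³⁺(aq), so Q = [In³⁺(aq)]^2 / [Pd²⁺(aq)]^3.
Solving for the unknown gives log [In³⁺(aq)] = −2.698, so [In³⁺(aq)] ≈ 0.0020 M.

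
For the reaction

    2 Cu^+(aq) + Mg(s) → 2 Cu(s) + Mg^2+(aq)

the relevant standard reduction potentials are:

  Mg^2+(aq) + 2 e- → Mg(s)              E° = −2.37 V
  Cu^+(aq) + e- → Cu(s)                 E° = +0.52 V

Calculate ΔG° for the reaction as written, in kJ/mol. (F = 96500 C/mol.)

In the reaction as written Cu^+(aq) is reduced, so the Cu⁺/Cu couple is the cathode and Mg²⁺/Mg is the anode.
E°cell = +0.52 − (−2.37) = +2.89 V; balancing electrons gives n = 2.
ΔG° = −nFE°cell = −(2)(96500)(+2.89) J/mol = −558 kJ/mol.

−558 kJ/mol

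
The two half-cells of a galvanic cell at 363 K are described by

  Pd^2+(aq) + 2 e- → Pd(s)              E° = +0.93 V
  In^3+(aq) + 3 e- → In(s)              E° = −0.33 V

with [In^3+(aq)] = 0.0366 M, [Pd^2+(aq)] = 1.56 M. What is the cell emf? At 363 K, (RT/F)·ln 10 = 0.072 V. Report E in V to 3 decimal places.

The Pd²⁺/Pd couple has the more positive E°, so it is the cathode; In³⁺/In is the anode.
E°cell = +0.93 − (−0.33) = +1.26 V, with n = 6 electrons transferred.
Balancing gives 3 Pd^2+(aq) + 2 In(s) → 3 Pd(s) + 2 In^3+(aq); hence Q = [In^3+(aq)]^2 / [Pd^2+(aq)]^3 = 0.000353 (log Q = −3.452).
By the Nernst equation, E = +1.26 − (0.072/6)·(−3.452) = +1.301 V.

+1.301 V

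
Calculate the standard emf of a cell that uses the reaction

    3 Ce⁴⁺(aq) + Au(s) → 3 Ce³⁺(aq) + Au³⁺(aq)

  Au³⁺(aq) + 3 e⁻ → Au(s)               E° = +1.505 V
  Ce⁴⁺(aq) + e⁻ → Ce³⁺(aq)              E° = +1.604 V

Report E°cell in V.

In the reaction as written, Ce⁴⁺(aq) is reduced (cathode) and Au³⁺(aq) is produced by oxidation at the anode.
E°cell = E°(cathode) − E°(anode) = +1.604 − (+1.505) = +0.099 V.
The positive value indicates the reaction is spontaneous as written.

+0.099 V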